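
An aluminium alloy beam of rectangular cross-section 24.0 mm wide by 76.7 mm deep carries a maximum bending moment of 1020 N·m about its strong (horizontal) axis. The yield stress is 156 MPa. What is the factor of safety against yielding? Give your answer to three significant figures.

n = 3.60

Section modulus S = bh²/6 = 24.0×76.7²/6 = 23530 mm³.
σ = M/S = 1020000/23530 = 43.35 MPa.
n = 156/43.35 = 3.599.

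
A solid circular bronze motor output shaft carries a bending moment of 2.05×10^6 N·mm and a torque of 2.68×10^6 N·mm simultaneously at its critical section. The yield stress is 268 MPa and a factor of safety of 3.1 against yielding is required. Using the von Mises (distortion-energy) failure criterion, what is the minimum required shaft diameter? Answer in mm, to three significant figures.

d = 71.5 mm

σ_allow = σ_y/n = 268/3.1 = 86.45 MPa.
For a solid shaft σ_b = 32M/(πd³) and τ = 16T/(πd³), so the von Mises stress is σ' = (16/πd³)·√(4M²+3T²).
√(4M²+3T²) = √(4×(2.050×10^6)² + 3×(2.680×10^6)²) = 6.193×10^6 N·mm.
d³ = 16×6.193×10^6/(π×86.45) = 364900 mm³.
d = 71.46 mm.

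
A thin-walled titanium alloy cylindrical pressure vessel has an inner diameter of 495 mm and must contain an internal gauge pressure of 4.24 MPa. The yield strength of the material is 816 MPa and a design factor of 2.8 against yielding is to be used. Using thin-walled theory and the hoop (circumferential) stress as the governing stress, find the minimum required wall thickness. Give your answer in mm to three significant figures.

t = 3.60 mm

σ_allow = 816/2.8 = 291.4 MPa.
Hoop stress σ_h = pD/(2t), so t = pD/(2σ_allow) = 4.24×495/(2×291.4) = 3.601 mm.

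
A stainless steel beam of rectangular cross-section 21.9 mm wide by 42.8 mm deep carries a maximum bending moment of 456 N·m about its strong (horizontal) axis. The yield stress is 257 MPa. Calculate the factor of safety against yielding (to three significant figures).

Section modulus S = bh²/6 = 21.9×42.8²/6 = 6686 mm³.
σ = M/S = 456000/6686 = 68.20 MPa.
n = 257/68.20 = 3.768.

n = 3.77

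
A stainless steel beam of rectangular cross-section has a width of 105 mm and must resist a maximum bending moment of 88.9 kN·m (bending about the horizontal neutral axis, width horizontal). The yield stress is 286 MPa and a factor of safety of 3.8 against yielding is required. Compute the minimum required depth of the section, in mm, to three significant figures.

σ_allow = 286/3.8 = 75.26 MPa.
For a rectangular section σ = 6M/(bh²), so h² = 6M/(b σ_allow) = 6×8.8900×10^7/(105×75.26) = 67500 mm².
h = 259.8 mm.

h = 260 mm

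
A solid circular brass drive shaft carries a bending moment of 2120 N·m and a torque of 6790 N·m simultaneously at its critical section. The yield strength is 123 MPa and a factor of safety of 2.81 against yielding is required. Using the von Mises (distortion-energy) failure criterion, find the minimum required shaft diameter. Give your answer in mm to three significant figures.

d = 113 mm

σ_allow = σ_y/n = 123/2.81 = 43.77 MPa.
For a solid shaft σ_b = 32M/(πd³) and τ = 16T/(πd³), so the von Mises stress is σ' = (16/πd³)·√(4M²+3T²).
√(4M²+3T²) = √(4×(2.120×10^6)² + 3×(6.790×10^6)²) = 1.250×10^7 N·mm.
d³ = 16×1.250×10^7/(π×43.77) = 1.455×10^6 mm³.
d = 113.3 mm.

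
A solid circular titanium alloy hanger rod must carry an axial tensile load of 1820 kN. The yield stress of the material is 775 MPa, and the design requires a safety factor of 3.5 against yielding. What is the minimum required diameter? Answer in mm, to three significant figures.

Allowable stress σ_allow = 775/3.5 = 221.4 MPa.
Required area A = F/σ_allow = 1820000/221.4 = 8219 mm².
A = πd²/4 → d = √(4A/π) = 102.3 mm.

d = 102 mm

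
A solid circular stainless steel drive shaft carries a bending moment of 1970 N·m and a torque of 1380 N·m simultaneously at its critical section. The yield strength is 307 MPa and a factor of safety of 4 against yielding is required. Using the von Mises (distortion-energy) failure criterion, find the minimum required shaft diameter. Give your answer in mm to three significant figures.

d = 67.4 mm

σ_allow = σ_y/n = 307/4 = 76.75 MPa.
For a solid shaft σ_b = 32M/(πd³) and τ = 16T/(πd³), so the von Mises stress is σ' = (16/πd³)·√(4M²+3T²).
√(4M²+3T²) = √(4×(1.970×10^6)² + 3×(1.380×10^6)²) = 4.608×10^6 N·mm.
d³ = 16×4.608×10^6/(π×76.75) = 305800 mm³.
d = 67.37 mm.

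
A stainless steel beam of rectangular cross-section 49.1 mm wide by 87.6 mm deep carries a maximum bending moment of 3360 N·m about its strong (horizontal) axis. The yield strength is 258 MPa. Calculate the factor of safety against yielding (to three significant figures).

n = 4.82

Section modulus S = bh²/6 = 49.1×87.6²/6 = 62800 mm³.
σ = M/S = 3360000/62800 = 53.51 MPa.
n = 258/53.51 = 4.822.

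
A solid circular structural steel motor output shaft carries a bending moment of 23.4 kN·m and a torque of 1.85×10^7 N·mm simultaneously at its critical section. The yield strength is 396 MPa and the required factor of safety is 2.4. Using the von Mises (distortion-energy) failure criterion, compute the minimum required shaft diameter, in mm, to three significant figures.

d = 121 mm

σ_allow = σ_y/n = 396/2.4 = 165.0 MPa.
For a solid shaft σ_b = 32M/(πd³) and τ = 16T/(πd³), so the von Mises stress is σ' = (16/πd³)·√(4M²+3T²).
√(4M²+3T²) = √(4×(2.340×10^7)² + 3×(1.850×10^7)²) = 5.672×10^7 N·mm.
d³ = 16×5.672×10^7/(π×165.0) = 1.751×10^6 mm³.
d = 120.5 mm.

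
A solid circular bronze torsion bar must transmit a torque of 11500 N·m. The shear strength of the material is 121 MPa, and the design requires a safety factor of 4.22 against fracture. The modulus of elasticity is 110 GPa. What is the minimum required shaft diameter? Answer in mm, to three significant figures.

d = 127 mm

Allowable shear stress τ_allow = 121/4.22 = 28.67 MPa.
For a solid shaft τ = 16T/(πd³), so d³ = 16T/(π τ_allow) = 16×1.1500×10^7/(π×28.67) = 2.043×10^6 mm³.
d = (2.043×10^6)^(1/3) = 126.9 mm.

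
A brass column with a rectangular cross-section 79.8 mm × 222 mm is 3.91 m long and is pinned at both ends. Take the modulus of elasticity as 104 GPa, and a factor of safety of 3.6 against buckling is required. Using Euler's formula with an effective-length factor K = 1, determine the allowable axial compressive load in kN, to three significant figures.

Buckling occurs about the weak axis: I_min = h·b³/12 = 222×79.8³/12 = 9.401×10^6 mm⁴ (b = 79.8 mm is the smaller dimension).
Effective length L_e = KL = 1×3.91 m = 3910 mm.
Euler critical load P_cr = π²EI/L_e² = π²×104000×9.401×10^6/3910² = 631200 N.
P_allow = P_cr/n = 631200/3.6 = 175300 N.

P_allow = 175 kN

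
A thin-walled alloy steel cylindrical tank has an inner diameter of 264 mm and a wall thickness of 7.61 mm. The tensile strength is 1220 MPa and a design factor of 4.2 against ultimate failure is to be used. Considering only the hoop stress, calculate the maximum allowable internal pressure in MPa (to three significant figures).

p_allow = 16.7 MPa

σ_allow = 1220/4.2 = 290.5 MPa.
σ_h = pD/(2t) → p_allow = 2σ_allow t/D = 2×290.5×7.61/264 = 16.75 MPa.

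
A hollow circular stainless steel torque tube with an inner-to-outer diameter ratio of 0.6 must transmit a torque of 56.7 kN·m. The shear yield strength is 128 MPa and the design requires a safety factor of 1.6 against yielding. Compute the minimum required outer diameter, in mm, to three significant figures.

d_o = 161 mm

τ_allow = 128/1.6 = 80.00 MPa.
For a hollow shaft τ = 16T/[πd_o³(1−k⁴)] with k = 0.6, so 1−k⁴ = 0.8704.
d_o³ = 16T/[π τ_allow (1−k⁴)] = 16×5.6700×10^7/(π×80.00×0.8704) = 4.147×10^6 mm³.
d_o = 160.7 mm.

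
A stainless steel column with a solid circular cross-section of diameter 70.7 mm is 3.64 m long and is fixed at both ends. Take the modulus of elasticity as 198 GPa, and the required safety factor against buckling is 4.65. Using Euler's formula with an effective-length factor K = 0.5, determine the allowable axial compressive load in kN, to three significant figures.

P_allow = 156 kN

I = πd⁴/64 = π×70.7⁴/64 = 1.226×10^6 mm⁴.
Effective length L_e = KL = 0.5×3.64 m = 1820 mm.
Euler critical load P_cr = π²EI/L_e² = π²×198000×1.226×10^6/1820² = 723600 N.
P_allow = P_cr/n = 723600/4.65 = 155600 N.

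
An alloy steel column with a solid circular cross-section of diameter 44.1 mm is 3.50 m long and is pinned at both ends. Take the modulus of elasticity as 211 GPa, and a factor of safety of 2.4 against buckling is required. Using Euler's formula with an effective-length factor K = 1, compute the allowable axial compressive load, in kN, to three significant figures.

P_allow = 13.2 kN

I = πd⁴/64 = π×44.1⁴/64 = 185700 mm⁴.
Effective length L_e = KL = 1×3.50 m = 3500 mm.
Euler critical load P_cr = π²EI/L_e² = π²×211000×185700/3500² = 31560 N.
P_allow = P_cr/n = 31560/2.4 = 13150 N.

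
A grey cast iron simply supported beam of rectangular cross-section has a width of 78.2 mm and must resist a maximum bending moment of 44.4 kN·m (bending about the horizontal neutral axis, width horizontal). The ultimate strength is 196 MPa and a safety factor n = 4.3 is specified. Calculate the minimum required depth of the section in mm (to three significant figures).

h = 273 mm

σ_allow = 196/4.3 = 45.58 MPa.
For a rectangular section σ = 6M/(bh²), so h² = 6M/(b σ_allow) = 6×4.4400×10^7/(78.2×45.58) = 74740 mm².
h = 273.4 mm.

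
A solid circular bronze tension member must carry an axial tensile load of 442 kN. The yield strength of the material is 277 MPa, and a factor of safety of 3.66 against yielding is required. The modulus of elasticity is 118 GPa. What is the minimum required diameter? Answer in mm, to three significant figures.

d = 86.2 mm

Allowable stress σ_allow = 277/3.66 = 75.68 MPa.
Required area A = F/σ_allow = 442000/75.68 = 5840 mm².
A = πd²/4 → d = √(4A/π) = 86.23 mm.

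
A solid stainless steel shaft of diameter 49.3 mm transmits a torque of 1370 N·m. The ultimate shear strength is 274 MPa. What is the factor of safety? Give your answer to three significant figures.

τ = 16T/(πd³) = 16×1370000/(π×49.3³) = 58.23 MPa.
n = τ_limit/τ = 274/58.23 = 4.705.

n = 4.71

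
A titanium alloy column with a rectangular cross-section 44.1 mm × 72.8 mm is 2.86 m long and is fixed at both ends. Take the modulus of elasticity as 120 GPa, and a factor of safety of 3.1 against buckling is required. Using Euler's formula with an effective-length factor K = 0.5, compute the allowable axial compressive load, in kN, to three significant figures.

Buckling occurs about the weak axis: I_min = h·b³/12 = 72.8×44.1³/12 = 520300 mm⁴ (b = 44.1 mm is the smaller dimension).
Effective length L_e = KL = 0.5×2.86 m = 1430 mm.
Euler critical load P_cr = π²EI/L_e² = π²×120000×520300/1430² = 301400 N.
P_allow = P_cr/n = 301400/3.1 = 97210 N.

P_allow = 97.2 kN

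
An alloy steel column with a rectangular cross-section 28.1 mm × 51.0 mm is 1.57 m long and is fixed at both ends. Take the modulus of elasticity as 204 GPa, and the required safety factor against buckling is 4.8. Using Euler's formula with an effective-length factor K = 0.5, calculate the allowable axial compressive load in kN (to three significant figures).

Buckling occurs about the weak axis: I_min = h·b³/12 = 51.0×28.1³/12 = 94300 mm⁴ (b = 28.1 mm is the smaller dimension).
Effective length L_e = KL = 0.5×1.57 m = 785.0 mm.
Euler critical load P_cr = π²EI/L_e² = π²×204000×94300/785.0² = 308100 N.
P_allow = P_cr/n = 308100/4.8 = 64190 N.

P_allow = 64.2 kN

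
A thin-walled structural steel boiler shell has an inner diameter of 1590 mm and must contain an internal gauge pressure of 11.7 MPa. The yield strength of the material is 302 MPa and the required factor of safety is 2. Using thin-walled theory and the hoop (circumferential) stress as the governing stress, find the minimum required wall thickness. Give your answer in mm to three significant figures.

t = 61.6 mm

σ_allow = 302/2 = 151.0 MPa.
Hoop stress σ_h = pD/(2t), so t = pD/(2σ_allow) = 11.7×1590/(2×151.0) = 61.60 mm.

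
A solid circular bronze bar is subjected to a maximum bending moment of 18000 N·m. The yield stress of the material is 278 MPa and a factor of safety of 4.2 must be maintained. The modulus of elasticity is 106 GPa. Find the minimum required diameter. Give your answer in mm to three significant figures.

σ_allow = 278/4.2 = 66.19 MPa.
For a solid circular section σ = 32M/(πd³), so d³ = 32M/(π σ_allow) = 32×1.8000×10^7/(π×66.19) = 2.770×10^6 mm³.
d = 140.4 mm.

d = 140 mm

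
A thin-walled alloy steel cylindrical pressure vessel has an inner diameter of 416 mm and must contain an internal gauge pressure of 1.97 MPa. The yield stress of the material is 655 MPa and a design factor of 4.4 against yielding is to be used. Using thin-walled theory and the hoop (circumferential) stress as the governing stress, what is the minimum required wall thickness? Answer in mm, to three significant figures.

t = 2.75 mm

σ_allow = 655/4.4 = 148.9 MPa.
Hoop stress σ_h = pD/(2t), so t = pD/(2σ_allow) = 1.97×416/(2×148.9) = 2.753 mm.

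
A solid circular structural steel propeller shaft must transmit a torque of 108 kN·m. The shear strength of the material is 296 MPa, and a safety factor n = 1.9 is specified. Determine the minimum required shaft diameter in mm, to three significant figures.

d = 152 mm

Allowable shear stress τ_allow = 296/1.9 = 155.8 MPa.
For a solid shaft τ = 16T/(πd³), so d³ = 16T/(π τ_allow) = 16×1.0800×10^8/(π×155.8) = 3.531×10^6 mm³.
d = (3.531×10^6)^(1/3) = 152.3 mm.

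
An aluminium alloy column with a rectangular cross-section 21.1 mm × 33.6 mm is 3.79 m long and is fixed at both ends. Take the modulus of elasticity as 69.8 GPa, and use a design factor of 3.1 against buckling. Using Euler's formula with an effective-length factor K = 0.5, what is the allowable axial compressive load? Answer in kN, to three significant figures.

P_allow = 1.63 kN

Buckling occurs about the weak axis: I_min = h·b³/12 = 33.6×21.1³/12 = 26300 mm⁴ (b = 21.1 mm is the smaller dimension).
Effective length L_e = KL = 0.5×3.79 m = 1895 mm.
Euler critical load P_cr = π²EI/L_e² = π²×69800×26300/1895² = 5046 N.
P_allow = P_cr/n = 5046/3.1 = 1628 N.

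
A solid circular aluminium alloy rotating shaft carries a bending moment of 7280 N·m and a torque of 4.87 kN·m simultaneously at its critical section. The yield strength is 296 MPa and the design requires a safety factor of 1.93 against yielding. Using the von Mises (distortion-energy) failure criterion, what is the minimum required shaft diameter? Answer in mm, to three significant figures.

σ_allow = σ_y/n = 296/1.93 = 153.4 MPa.
For a solid shaft σ_b = 32M/(πd³) and τ = 16T/(πd³), so the von Mises stress is σ' = (16/πd³)·√(4M²+3T²).
√(4M²+3T²) = √(4×(7.280×10^6)² + 3×(4.870×10^6)²) = 1.683×10^7 N·mm.
d³ = 16×1.683×10^7/(π×153.4) = 558800 mm³.
d = 82.37 mm.

d = 82.4 mm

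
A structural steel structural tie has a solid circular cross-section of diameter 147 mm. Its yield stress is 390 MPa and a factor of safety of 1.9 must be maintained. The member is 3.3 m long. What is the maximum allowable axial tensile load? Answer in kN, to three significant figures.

F_allow = 3480 kN

σ_allow = 390/1.9 = 205.3 MPa.
A = πd²/4 = π×147²/4 = 16970 mm².
F_allow = σ_allow × A = 205.3×16970 = 3.484×10^6 N.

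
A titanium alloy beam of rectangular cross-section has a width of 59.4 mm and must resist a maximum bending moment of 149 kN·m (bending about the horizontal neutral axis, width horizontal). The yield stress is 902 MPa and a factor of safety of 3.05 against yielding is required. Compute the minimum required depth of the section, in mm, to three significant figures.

σ_allow = 902/3.05 = 295.7 MPa.
For a rectangular section σ = 6M/(bh²), so h² = 6M/(b σ_allow) = 6×1.4900×10^8/(59.4×295.7) = 50890 mm².
h = 225.6 mm.

h = 226 mm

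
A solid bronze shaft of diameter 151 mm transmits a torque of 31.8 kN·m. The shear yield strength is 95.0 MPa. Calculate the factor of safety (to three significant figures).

τ = 16T/(πd³) = 16×3.1800×10^7/(π×151³) = 47.04 MPa.
n = τ_limit/τ = 95.0/47.04 = 2.020.

n = 2.02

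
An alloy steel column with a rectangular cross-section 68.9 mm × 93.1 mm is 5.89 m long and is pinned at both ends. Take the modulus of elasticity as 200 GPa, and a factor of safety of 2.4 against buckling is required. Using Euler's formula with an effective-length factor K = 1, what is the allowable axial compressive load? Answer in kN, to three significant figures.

P_allow = 60.2 kN

Buckling occurs about the weak axis: I_min = h·b³/12 = 93.1×68.9³/12 = 2.538×10^6 mm⁴ (b = 68.9 mm is the smaller dimension).
Effective length L_e = KL = 1×5.89 m = 5890 mm.
Euler critical load P_cr = π²EI/L_e² = π²×200000×2.538×10^6/5890² = 144400 N.
P_allow = P_cr/n = 144400/2.4 = 60160 N.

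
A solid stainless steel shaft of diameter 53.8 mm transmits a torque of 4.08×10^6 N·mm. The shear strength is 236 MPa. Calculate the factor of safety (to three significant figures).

n = 1.77

τ = 16T/(πd³) = 16×4080000/(π×53.8³) = 133.4 MPa.
n = τ_limit/τ = 236/133.4 = 1.769.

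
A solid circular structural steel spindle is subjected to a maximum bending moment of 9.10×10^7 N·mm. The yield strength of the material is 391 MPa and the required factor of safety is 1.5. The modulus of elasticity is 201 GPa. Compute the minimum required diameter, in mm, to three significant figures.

d = 153 mm

σ_allow = 391/1.5 = 260.7 MPa.
For a solid circular section σ = 32M/(πd³), so d³ = 32M/(π σ_allow) = 32×9.1000×10^7/(π×260.7) = 3.556×10^6 mm³.
d = 152.6 mm.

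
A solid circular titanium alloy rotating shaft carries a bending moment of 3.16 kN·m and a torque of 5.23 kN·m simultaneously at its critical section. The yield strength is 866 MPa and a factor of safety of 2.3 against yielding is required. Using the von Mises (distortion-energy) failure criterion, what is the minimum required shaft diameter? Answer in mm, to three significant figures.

σ_allow = σ_y/n = 866/2.3 = 376.5 MPa.
For a solid shaft σ_b = 32M/(πd³) and τ = 16T/(πd³), so the von Mises stress is σ' = (16/πd³)·√(4M²+3T²).
√(4M²+3T²) = √(4×(3.160×10^6)² + 3×(5.230×10^6)²) = 1.105×10^7 N·mm.
d³ = 16×1.105×10^7/(π×376.5) = 149400 mm³.
d = 53.06 mm.

d = 53.1 mm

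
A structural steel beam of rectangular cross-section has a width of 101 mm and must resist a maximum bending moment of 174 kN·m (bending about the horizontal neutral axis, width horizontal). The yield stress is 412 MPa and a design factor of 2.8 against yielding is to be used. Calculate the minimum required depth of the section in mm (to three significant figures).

h = 265 mm

σ_allow = 412/2.8 = 147.1 MPa.
For a rectangular section σ = 6M/(bh²), so h² = 6M/(b σ_allow) = 6×1.7400×10^8/(101×147.1) = 70250 mm².
h = 265.0 mm.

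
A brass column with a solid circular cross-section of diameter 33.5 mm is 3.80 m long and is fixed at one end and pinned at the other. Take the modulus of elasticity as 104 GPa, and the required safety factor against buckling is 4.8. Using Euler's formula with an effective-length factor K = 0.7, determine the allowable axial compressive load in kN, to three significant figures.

I = πd⁴/64 = π×33.5⁴/64 = 61820 mm⁴.
Effective length L_e = KL = 0.7×3.80 m = 2660 mm.
Euler critical load P_cr = π²EI/L_e² = π²×104000×61820/2660² = 8968 N.
P_allow = P_cr/n = 8968/4.8 = 1868 N.

P_allow = 1.87 kN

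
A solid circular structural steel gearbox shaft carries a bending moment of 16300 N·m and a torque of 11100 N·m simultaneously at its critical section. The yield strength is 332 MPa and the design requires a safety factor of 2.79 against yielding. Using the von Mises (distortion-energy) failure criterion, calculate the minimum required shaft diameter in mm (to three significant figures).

σ_allow = σ_y/n = 332/2.79 = 119.0 MPa.
For a solid shaft σ_b = 32M/(πd³) and τ = 16T/(πd³), so the von Mises stress is σ' = (16/πd³)·√(4M²+3T²).
√(4M²+3T²) = √(4×(1.630×10^7)² + 3×(1.110×10^7)²) = 3.785×10^7 N·mm.
d³ = 16×3.785×10^7/(π×119.0) = 1.620×10^6 mm³.
d = 117.4 mm.

d = 117 mm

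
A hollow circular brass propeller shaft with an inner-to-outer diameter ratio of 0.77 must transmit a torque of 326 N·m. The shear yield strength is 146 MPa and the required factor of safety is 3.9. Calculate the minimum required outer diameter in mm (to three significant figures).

d_o = 40.9 mm

τ_allow = 146/3.9 = 37.44 MPa.
For a hollow shaft τ = 16T/[πd_o³(1−k⁴)] with k = 0.77, so 1−k⁴ = 0.6485.
d_o³ = 16T/[π τ_allow (1−k⁴)] = 16×326000/(π×37.44×0.6485) = 68390 mm³.
d_o = 40.89 mm.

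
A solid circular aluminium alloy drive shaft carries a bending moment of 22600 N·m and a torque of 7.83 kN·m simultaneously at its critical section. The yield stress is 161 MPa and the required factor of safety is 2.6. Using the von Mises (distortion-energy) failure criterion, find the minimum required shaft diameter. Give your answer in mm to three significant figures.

d = 157 mm

σ_allow = σ_y/n = 161/2.6 = 61.92 MPa.
For a solid shaft σ_b = 32M/(πd³) and τ = 16T/(πd³), so the von Mises stress is σ' = (16/πd³)·√(4M²+3T²).
√(4M²+3T²) = √(4×(2.260×10^7)² + 3×(7.830×10^6)²) = 4.719×10^7 N·mm.
d³ = 16×4.719×10^7/(π×61.92) = 3.881×10^6 mm³.
d = 157.2 mm.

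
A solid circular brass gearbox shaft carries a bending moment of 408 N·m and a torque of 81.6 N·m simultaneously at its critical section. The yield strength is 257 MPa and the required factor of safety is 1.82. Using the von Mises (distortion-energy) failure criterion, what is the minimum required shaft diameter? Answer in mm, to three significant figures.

d = 31.0 mm

σ_allow = σ_y/n = 257/1.82 = 141.2 MPa.
For a solid shaft σ_b = 32M/(πd³) and τ = 16T/(πd³), so the von Mises stress is σ' = (16/πd³)·√(4M²+3T²).
√(4M²+3T²) = √(4×(408000)² + 3×(81600)²) = 828100 N·mm.
d³ = 16×828100/(π×141.2) = 29870 mm³.
d = 31.03 mm.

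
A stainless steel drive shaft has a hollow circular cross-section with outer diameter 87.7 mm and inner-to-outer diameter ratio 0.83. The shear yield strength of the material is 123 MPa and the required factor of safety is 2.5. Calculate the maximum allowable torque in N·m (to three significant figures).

τ_allow = 123/2.5 = 49.20 MPa.
For a hollow shaft T_allow = τ_allow·πd_o³(1−k⁴)/16 with 1−k⁴ = 0.5254, so πd_o³(1−k⁴)/16 = 69590 mm³.
T_allow = 49.20×69590 = 3.424×10^6 N·mm = 3424 N·m.

T_allow = 3420 N·m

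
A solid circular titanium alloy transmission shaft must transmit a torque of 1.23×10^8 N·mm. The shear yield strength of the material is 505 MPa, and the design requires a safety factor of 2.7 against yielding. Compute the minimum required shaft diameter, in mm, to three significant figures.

Allowable shear stress τ_allow = 505/2.7 = 187.0 MPa.
For a solid shaft τ = 16T/(πd³), so d³ = 16T/(π τ_allow) = 16×1.2300×10^8/(π×187.0) = 3.349×10^6 mm³.
d = (3.349×10^6)^(1/3) = 149.6 mm.

d = 150 mm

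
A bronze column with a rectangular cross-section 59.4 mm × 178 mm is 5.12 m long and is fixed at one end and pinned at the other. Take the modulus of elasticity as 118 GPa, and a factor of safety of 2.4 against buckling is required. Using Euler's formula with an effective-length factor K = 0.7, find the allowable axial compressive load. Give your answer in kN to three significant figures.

P_allow = 117 kN

Buckling occurs about the weak axis: I_min = h·b³/12 = 178×59.4³/12 = 3.109×10^6 mm⁴ (b = 59.4 mm is the smaller dimension).
Effective length L_e = KL = 0.7×5.12 m = 3584 mm.
Euler critical load P_cr = π²EI/L_e² = π²×118000×3.109×10^6/3584² = 281900 N.
P_allow = P_cr/n = 281900/2.4 = 117400 N.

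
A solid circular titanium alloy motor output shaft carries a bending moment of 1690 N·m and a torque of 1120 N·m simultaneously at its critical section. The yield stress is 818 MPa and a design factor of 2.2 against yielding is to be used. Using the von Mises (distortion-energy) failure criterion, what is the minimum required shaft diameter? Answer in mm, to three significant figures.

σ_allow = σ_y/n = 818/2.2 = 371.8 MPa.
For a solid shaft σ_b = 32M/(πd³) and τ = 16T/(πd³), so the von Mises stress is σ' = (16/πd³)·√(4M²+3T²).
√(4M²+3T²) = √(4×(1.690×10^6)² + 3×(1.120×10^6)²) = 3.897×10^6 N·mm.
d³ = 16×3.897×10^6/(π×371.8) = 53380 mm³.
d = 37.65 mm.

d = 37.7 mm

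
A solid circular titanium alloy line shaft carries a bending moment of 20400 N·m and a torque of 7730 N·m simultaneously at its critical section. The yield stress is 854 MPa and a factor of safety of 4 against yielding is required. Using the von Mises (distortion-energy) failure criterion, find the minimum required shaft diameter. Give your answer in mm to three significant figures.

σ_allow = σ_y/n = 854/4 = 213.5 MPa.
For a solid shaft σ_b = 32M/(πd³) and τ = 16T/(πd³), so the von Mises stress is σ' = (16/πd³)·√(4M²+3T²).
√(4M²+3T²) = √(4×(2.040×10^7)² + 3×(7.730×10^6)²) = 4.294×10^7 N·mm.
d³ = 16×4.294×10^7/(π×213.5) = 1.024×10^6 mm³.
d = 100.8 mm.

d = 101 mm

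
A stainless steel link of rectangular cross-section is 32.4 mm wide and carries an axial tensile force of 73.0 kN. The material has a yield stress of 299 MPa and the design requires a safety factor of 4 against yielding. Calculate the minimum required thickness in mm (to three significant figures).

t = 30.1 mm

σ_allow = 299/4 = 74.75 MPa.
Required area A = F/σ_allow = 73000/74.75 = 976.6 mm².
t = A/w = 976.6/32.4 = 30.14 mm.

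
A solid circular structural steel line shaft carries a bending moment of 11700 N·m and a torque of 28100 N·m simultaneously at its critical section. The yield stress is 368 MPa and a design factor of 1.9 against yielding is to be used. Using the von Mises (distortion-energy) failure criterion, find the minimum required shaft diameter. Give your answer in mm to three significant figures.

σ_allow = σ_y/n = 368/1.9 = 193.7 MPa.
For a solid shaft σ_b = 32M/(πd³) and τ = 16T/(πd³), so the von Mises stress is σ' = (16/πd³)·√(4M²+3T²).
√(4M²+3T²) = √(4×(1.170×10^7)² + 3×(2.810×10^7)²) = 5.400×10^7 N·mm.
d³ = 16×5.400×10^7/(π×193.7) = 1.420×10^6 mm³.
d = 112.4 mm.

d = 112 mm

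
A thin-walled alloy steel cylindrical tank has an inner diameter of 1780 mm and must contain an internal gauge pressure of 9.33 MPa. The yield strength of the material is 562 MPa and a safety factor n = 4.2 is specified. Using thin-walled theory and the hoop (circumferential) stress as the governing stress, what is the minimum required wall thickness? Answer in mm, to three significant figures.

t = 62.1 mm

σ_allow = 562/4.2 = 133.8 MPa.
Hoop stress σ_h = pD/(2t), so t = pD/(2σ_allow) = 9.33×1780/(2×133.8) = 62.06 mm.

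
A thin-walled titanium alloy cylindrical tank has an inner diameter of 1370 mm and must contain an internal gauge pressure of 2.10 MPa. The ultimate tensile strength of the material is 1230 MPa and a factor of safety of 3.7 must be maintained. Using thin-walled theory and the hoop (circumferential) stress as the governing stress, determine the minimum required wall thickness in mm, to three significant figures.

σ_allow = 1230/3.7 = 332.4 MPa.
Hoop stress σ_h = pD/(2t), so t = pD/(2σ_allow) = 2.10×1370/(2×332.4) = 4.327 mm.

t = 4.33 mm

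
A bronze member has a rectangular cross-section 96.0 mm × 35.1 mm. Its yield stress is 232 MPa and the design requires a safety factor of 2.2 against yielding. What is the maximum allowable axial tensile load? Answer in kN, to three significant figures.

F_allow = 355 kN

σ_allow = 232/2.2 = 105.5 MPa.
A = 96.0×35.1 = 3370 mm².
F_allow = σ_allow × A = 105.5×3370 = 355300 N.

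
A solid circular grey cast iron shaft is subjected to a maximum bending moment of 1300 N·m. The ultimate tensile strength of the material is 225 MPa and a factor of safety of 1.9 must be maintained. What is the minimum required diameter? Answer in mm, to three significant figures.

d = 48.2 mm

σ_allow = 225/1.9 = 118.4 MPa.
For a solid circular section σ = 32M/(πd³), so d³ = 32M/(π σ_allow) = 32×1300000/(π×118.4) = 111800 mm³.
d = 48.18 mm.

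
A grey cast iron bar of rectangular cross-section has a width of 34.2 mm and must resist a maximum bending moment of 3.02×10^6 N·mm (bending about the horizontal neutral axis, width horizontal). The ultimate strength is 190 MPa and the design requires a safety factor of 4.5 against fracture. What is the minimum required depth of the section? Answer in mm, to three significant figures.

σ_allow = 190/4.5 = 42.22 MPa.
For a rectangular section σ = 6M/(bh²), so h² = 6M/(b σ_allow) = 6×3020000/(34.2×42.22) = 12550 mm².
h = 112.0 mm.

h = 112 mm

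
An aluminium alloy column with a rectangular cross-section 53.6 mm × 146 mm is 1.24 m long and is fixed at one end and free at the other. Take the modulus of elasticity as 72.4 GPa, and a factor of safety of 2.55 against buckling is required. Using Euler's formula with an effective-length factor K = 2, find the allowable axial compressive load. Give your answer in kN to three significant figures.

P_allow = 85.4 kN

Buckling occurs about the weak axis: I_min = h·b³/12 = 146×53.6³/12 = 1.874×10^6 mm⁴ (b = 53.6 mm is the smaller dimension).
Effective length L_e = KL = 2×1.24 m = 2480 mm.
Euler critical load P_cr = π²EI/L_e² = π²×72400×1.874×10^6/2480² = 217700 N.
P_allow = P_cr/n = 217700/2.55 = 85360 N.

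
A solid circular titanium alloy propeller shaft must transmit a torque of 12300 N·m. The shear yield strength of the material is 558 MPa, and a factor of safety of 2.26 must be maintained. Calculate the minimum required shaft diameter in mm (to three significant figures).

d = 63.3 mm

Allowable shear stress τ_allow = 558/2.26 = 246.9 MPa.
For a solid shaft τ = 16T/(πd³), so d³ = 16T/(π τ_allow) = 16×1.2300×10^7/(π×246.9) = 253700 mm³.
d = (253700)^(1/3) = 63.31 mm.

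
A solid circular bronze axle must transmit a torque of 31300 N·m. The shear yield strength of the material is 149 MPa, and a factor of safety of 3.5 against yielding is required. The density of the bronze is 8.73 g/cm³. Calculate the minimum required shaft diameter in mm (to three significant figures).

Allowable shear stress τ_allow = 149/3.5 = 42.57 MPa.
For a solid shaft τ = 16T/(πd³), so d³ = 16T/(π τ_allow) = 16×3.1300×10^7/(π×42.57) = 3.745×10^6 mm³.
d = (3.745×10^6)^(1/3) = 155.3 mm.

d = 155 mm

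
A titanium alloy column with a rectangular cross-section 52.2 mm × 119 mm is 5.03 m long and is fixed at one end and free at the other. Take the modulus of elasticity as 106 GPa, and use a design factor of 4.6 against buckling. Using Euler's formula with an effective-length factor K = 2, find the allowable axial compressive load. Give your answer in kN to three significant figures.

P_allow = 3.17 kN

Buckling occurs about the weak axis: I_min = h·b³/12 = 119×52.2³/12 = 1.411×10^6 mm⁴ (b = 52.2 mm is the smaller dimension).
Effective length L_e = KL = 2×5.03 m = 10060 mm.
Euler critical load P_cr = π²EI/L_e² = π²×106000×1.411×10^6/10060² = 14580 N.
P_allow = P_cr/n = 14580/4.6 = 3170 N.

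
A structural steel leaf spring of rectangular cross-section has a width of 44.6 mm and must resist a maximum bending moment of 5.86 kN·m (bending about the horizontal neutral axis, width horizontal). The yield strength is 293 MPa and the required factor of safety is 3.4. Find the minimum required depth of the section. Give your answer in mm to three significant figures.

σ_allow = 293/3.4 = 86.18 MPa.
For a rectangular section σ = 6M/(bh²), so h² = 6M/(b σ_allow) = 6×5860000/(44.6×86.18) = 9148 mm².
h = 95.65 mm.

h = 95.6 mm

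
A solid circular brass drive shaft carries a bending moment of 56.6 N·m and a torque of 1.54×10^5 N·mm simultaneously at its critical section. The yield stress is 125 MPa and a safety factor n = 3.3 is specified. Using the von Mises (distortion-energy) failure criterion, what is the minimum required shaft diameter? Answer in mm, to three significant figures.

σ_allow = σ_y/n = 125/3.3 = 37.88 MPa.
For a solid shaft σ_b = 32M/(πd³) and τ = 16T/(πd³), so the von Mises stress is σ' = (16/πd³)·√(4M²+3T²).
√(4M²+3T²) = √(4×(56600)² + 3×(154000)²) = 289800 N·mm.
d³ = 16×289800/(π×37.88) = 38960 mm³.
d = 33.90 mm.

d = 33.9 mm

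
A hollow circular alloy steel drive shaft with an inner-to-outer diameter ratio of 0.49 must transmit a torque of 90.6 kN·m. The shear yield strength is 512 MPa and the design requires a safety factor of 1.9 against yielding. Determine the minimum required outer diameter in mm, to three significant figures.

d_o = 122 mm

τ_allow = 512/1.9 = 269.5 MPa.
For a hollow shaft τ = 16T/[πd_o³(1−k⁴)] with k = 0.49, so 1−k⁴ = 0.9424.
d_o³ = 16T/[π τ_allow (1−k⁴)] = 16×9.0600×10^7/(π×269.5×0.9424) = 1.817×10^6 mm³.
d_o = 122.0 mm.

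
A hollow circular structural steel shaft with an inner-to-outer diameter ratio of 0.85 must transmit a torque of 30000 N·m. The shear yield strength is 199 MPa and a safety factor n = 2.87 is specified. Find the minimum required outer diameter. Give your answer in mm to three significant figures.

d_o = 166 mm

τ_allow = 199/2.87 = 69.34 MPa.
For a hollow shaft τ = 16T/[πd_o³(1−k⁴)] with k = 0.85, so 1−k⁴ = 0.4780.
d_o³ = 16T/[π τ_allow (1−k⁴)] = 16×3.0000×10^7/(π×69.34×0.4780) = 4.610×10^6 mm³.
d_o = 166.4 mm.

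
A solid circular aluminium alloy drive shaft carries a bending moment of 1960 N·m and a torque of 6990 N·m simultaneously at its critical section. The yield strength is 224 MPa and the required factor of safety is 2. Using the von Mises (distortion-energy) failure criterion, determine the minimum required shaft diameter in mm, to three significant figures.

σ_allow = σ_y/n = 224/2 = 112.0 MPa.
For a solid shaft σ_b = 32M/(πd³) and τ = 16T/(πd³), so the von Mises stress is σ' = (16/πd³)·√(4M²+3T²).
√(4M²+3T²) = √(4×(1.960×10^6)² + 3×(6.990×10^6)²) = 1.273×10^7 N·mm.
d³ = 16×1.273×10^7/(π×112.0) = 578700 mm³.
d = 83.33 mm.

d = 83.3 mm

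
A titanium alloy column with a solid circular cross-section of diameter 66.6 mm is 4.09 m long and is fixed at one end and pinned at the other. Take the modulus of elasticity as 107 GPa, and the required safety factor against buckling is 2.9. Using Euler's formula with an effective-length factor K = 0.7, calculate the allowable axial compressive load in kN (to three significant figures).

P_allow = 42.9 kN

I = πd⁴/64 = π×66.6⁴/64 = 965800 mm⁴.
Effective length L_e = KL = 0.7×4.09 m = 2863 mm.
Euler critical load P_cr = π²EI/L_e² = π²×107000×965800/2863² = 124400 N.
P_allow = P_cr/n = 124400/2.9 = 42910 N.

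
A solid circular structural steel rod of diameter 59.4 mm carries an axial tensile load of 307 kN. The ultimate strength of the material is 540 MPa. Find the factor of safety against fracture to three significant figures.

n = 4.87

A = πd²/4 = 2771 mm².
σ = F/A = 307000/2771 = 110.8 MPa.
n = 540/110.8 = 4.874.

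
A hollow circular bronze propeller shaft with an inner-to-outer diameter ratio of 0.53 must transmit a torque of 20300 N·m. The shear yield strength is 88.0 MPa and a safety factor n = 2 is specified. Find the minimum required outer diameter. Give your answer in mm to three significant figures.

d_o = 137 mm

τ_allow = 88.0/2 = 44.00 MPa.
For a hollow shaft τ = 16T/[πd_o³(1−k⁴)] with k = 0.53, so 1−k⁴ = 0.9211.
d_o³ = 16T/[π τ_allow (1−k⁴)] = 16×2.0300×10^7/(π×44.00×0.9211) = 2.551×10^6 mm³.
d_o = 136.6 mm.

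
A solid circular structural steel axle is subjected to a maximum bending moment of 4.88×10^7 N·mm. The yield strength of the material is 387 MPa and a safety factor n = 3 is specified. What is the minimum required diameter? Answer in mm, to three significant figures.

σ_allow = 387/3 = 129.0 MPa.
For a solid circular section σ = 32M/(πd³), so d³ = 32M/(π σ_allow) = 32×4.8800×10^7/(π×129.0) = 3.853×10^6 mm³.
d = 156.8 mm.

d = 157 mm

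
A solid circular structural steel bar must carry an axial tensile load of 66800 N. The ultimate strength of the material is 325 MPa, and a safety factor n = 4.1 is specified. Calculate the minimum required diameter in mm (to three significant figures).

d = 32.8 mm

Allowable stress σ_allow = 325/4.1 = 79.27 MPa.
Required area A = F/σ_allow = 66800/79.27 = 842.7 mm².
A = πd²/4 → d = √(4A/π) = 32.76 mm.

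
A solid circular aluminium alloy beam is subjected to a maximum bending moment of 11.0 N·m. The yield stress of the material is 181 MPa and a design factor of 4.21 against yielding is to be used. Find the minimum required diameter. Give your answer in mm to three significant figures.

d = 13.8 mm

σ_allow = 181/4.21 = 42.99 MPa.
For a solid circular section σ = 32M/(πd³), so d³ = 32M/(π σ_allow) = 32×11000/(π×42.99) = 2606 mm³.
d = 13.76 mm.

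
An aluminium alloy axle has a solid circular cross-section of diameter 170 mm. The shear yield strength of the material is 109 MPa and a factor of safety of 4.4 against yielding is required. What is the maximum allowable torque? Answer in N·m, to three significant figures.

τ_allow = 109/4.4 = 24.77 MPa.
For a solid shaft T_allow = τ_allow·πd³/16; πd³/16 = π×170³/16 = 964700 mm³.
T_allow = 24.77×964700 = 2.390×10^7 N·mm = 23900 N·m.

T_allow = 23900 N·m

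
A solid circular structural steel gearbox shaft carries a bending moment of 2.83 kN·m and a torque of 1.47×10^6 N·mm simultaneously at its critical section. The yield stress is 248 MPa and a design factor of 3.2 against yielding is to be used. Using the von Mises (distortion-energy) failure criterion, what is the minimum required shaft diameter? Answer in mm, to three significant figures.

d = 74.2 mm

σ_allow = σ_y/n = 248/3.2 = 77.50 MPa.
For a solid shaft σ_b = 32M/(πd³) and τ = 16T/(πd³), so the von Mises stress is σ' = (16/πd³)·√(4M²+3T²).
√(4M²+3T²) = √(4×(2.830×10^6)² + 3×(1.470×10^6)²) = 6.206×10^6 N·mm.
d³ = 16×6.206×10^6/(π×77.50) = 407900 mm³.
d = 74.16 mm.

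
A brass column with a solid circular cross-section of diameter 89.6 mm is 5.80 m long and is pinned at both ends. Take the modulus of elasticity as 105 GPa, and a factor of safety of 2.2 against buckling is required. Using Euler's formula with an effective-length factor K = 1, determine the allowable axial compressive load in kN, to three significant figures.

I = πd⁴/64 = π×89.6⁴/64 = 3.164×10^6 mm⁴.
Effective length L_e = KL = 1×5.80 m = 5800 mm.
Euler critical load P_cr = π²EI/L_e² = π²×105000×3.164×10^6/5800² = 97460 N.
P_allow = P_cr/n = 97460/2.2 = 44300 N.

P_allow = 44.3 kN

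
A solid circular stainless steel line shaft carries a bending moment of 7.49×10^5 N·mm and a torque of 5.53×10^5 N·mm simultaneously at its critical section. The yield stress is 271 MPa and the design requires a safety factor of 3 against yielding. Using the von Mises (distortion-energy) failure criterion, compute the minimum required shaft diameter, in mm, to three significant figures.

σ_allow = σ_y/n = 271/3 = 90.33 MPa.
For a solid shaft σ_b = 32M/(πd³) and τ = 16T/(πd³), so the von Mises stress is σ' = (16/πd³)·√(4M²+3T²).
√(4M²+3T²) = √(4×(749000)² + 3×(553000)²) = 1.778×10^6 N·mm.
d³ = 16×1.778×10^6/(π×90.33) = 100200 mm³.
d = 46.45 mm.

d = 46.5 mm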